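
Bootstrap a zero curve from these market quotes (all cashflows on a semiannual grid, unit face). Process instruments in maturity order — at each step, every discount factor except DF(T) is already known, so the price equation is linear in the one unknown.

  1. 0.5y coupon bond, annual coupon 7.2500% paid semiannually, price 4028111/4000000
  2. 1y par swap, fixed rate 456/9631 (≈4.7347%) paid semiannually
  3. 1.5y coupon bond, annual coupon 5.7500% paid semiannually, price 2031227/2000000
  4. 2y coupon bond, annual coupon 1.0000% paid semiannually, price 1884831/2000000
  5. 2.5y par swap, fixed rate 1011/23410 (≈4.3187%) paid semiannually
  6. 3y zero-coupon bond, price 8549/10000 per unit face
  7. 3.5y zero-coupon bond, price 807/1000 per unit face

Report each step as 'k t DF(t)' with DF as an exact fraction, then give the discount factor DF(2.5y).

1 1/2 4859/5000
2 1 1193/1250
3 3/2 4667/5000
4 2 1847/2000
5 5/2 8989/10000
6 3 8549/10000
7 7/2 807/1000
DF(2.5y) = 8989/10000 ≈ 0.898900

step 1 [0.5y] bond c/2=29/800: DF=(4028111/4000000 − 29/800·(0))/(1+29/800) = 4859/5000 ≈ 0.971800
step 2 [1y] swap r/2=228/9631: DF=(1 − 228/9631·(0.971800))/(1+228/9631) = 1193/1250 ≈ 0.954400
step 3 [1.5y] bond c/2=23/800: DF=(2031227/2000000 − 23/800·(0.971800+0.954400))/(1+23/800) = 4667/5000 ≈ 0.933400
step 4 [2y] bond c/2=1/200: DF=(1884831/2000000 − 1/200·(0.971800+0.954400+0.933400))/(1+1/200) = 1847/2000 ≈ 0.923500
step 5 [2.5y] swap r/2=1011/46820: DF=(1 − 1011/46820·(0.971800+0.954400+0.933400+0.923500))/(1+1011/46820) = 8989/10000 ≈ 0.898900
step 6 [3y] zero: DF = P = 8549/10000 ≈ 0.854900
step 7 [3.5y] zero: DF = P = 807/1000 ≈ 0.807000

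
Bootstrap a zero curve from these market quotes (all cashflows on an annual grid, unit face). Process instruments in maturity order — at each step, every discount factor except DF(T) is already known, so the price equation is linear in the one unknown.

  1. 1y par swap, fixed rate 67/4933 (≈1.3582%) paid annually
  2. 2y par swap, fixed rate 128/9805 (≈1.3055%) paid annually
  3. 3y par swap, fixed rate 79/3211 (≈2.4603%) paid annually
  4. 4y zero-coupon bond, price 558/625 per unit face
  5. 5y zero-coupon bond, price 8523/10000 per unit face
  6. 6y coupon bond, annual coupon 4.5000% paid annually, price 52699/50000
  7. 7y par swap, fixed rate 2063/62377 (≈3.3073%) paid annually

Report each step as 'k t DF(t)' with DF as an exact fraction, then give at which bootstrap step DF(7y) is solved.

1 1 4933/5000
2 2 609/625
3 3 9289/10000
4 4 558/625
5 5 8523/10000
6 6 809/1000
7 7 7937/10000
DF(7y) is solved at step 7

step 1 [1y] swap r/1=67/4933: DF=(1 − 67/4933·(0))/(1+67/4933) = 4933/5000 ≈ 0.986600
step 2 [2y] swap r/1=128/9805: DF=(1 − 128/9805·(0.986600))/(1+128/9805) = 609/625 ≈ 0.974400
step 3 [3y] swap r/1=79/3211: DF=(1 − 79/3211·(0.986600+0.974400))/(1+79/3211) = 9289/10000 ≈ 0.928900
step 4 [4y] zero: DF = P = 558/625 ≈ 0.892800
step 5 [5y] zero: DF = P = 8523/10000 ≈ 0.852300
step 6 [6y] bond c/1=9/200: DF=(52699/50000 − 9/200·(0.986600+0.974400+0.928900+0.892800+0.852300))/(1+9/200) = 809/1000 ≈ 0.809000
step 7 [7y] swap r/1=2063/62377: DF=(1 − 2063/62377·(0.986600+0.974400+0.928900+0.892800+0.852300+0.809000))/(1+2063/62377) = 7937/10000 ≈ 0.793700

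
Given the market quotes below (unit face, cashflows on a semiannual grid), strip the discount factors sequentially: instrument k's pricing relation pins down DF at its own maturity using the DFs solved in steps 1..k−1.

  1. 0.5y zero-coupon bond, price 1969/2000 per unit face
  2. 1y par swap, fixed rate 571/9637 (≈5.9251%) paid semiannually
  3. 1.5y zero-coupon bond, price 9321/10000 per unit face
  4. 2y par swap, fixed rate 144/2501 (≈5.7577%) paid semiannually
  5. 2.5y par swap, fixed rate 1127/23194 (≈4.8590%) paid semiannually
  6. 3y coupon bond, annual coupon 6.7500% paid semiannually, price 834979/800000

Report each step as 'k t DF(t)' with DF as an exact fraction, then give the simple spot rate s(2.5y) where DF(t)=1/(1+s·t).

step 1 [0.5y] zero: DF = P = 1969/2000 ≈ 0.984500
step 2 [1y] swap r/2=571/19274: DF=(1 − 571/19274·(0.984500))/(1+571/19274) = 9429/10000 ≈ 0.942900
step 3 [1.5y] zero: DF = P = 9321/10000 ≈ 0.932100
step 4 [2y] swap r/2=72/2501: DF=(1 − 72/2501·(0.984500+0.942900+0.932100))/(1+72/2501) = 223/250 ≈ 0.892000
step 5 [2.5y] swap r/2=1127/46388: DF=(1 − 1127/46388·(0.984500+0.942900+0.932100+0.892000))/(1+1127/46388) = 8873/10000 ≈ 0.887300
step 6 [3y] bond c/2=27/800: DF=(834979/800000 − 27/800·(0.984500+0.942900+0.932100+0.892000+0.887300))/(1+27/800) = 4291/5000 ≈ 0.858200

1 1/2 1969/2000
2 1 9429/10000
3 3/2 9321/10000
4 2 223/250
5 5/2 8873/10000
6 3 4291/5000
s(2.5y) = (1/(8873/10000) − 1)/(5/2) = 2254/44365 ≈ 5.0806%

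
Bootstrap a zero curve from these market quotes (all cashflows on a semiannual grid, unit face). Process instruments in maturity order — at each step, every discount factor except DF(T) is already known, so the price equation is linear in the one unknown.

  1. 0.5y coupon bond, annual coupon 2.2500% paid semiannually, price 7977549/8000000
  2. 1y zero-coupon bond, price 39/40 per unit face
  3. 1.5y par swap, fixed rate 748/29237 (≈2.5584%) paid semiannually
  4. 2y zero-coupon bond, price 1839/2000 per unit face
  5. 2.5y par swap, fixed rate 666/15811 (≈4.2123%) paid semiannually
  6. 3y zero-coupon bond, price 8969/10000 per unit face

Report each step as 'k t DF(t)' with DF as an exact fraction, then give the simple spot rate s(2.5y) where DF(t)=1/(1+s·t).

1 1/2 9861/10000
2 1 39/40
3 3/2 4813/5000
4 2 1839/2000
5 5/2 9001/10000
6 3 8969/10000
s(2.5y) = (1/(9001/10000) − 1)/(5/2) = 1998/45005 ≈ 4.4395%

step 1 [0.5y] bond c/2=9/800: DF=(7977549/8000000 − 9/800·(0))/(1+9/800) = 9861/10000 ≈ 0.986100
step 2 [1y] zero: DF = P = 39/40 ≈ 0.975000
step 3 [1.5y] swap r/2=374/29237: DF=(1 − 374/29237·(0.986100+0.975000))/(1+374/29237) = 4813/5000 ≈ 0.962600
step 4 [2y] zero: DF = P = 1839/2000 ≈ 0.919500
step 5 [2.5y] swap r/2=333/15811: DF=(1 − 333/15811·(0.986100+0.975000+0.962600+0.919500))/(1+333/15811) = 9001/10000 ≈ 0.900100
step 6 [3y] zero: DF = P = 8969/10000 ≈ 0.896900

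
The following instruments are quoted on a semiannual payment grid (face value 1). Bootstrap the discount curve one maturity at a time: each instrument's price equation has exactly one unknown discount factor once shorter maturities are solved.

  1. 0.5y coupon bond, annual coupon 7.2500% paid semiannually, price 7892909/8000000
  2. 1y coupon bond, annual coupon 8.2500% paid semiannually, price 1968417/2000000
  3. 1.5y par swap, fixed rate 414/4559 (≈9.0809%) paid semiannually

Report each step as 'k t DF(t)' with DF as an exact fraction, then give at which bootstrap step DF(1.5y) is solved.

step 1 [0.5y] bond c/2=29/800: DF=(7892909/8000000 − 29/800·(0))/(1+29/800) = 9521/10000 ≈ 0.952100
step 2 [1y] bond c/2=33/800: DF=(1968417/2000000 − 33/800·(0.952100))/(1+33/800) = 363/400 ≈ 0.907500
step 3 [1.5y] swap r/2=207/4559: DF=(1 − 207/4559·(0.952100+0.907500))/(1+207/4559) = 4379/5000 ≈ 0.875800

1 1/2 9521/10000
2 1 363/400
3 3/2 4379/5000
DF(1.5y) is solved at step 3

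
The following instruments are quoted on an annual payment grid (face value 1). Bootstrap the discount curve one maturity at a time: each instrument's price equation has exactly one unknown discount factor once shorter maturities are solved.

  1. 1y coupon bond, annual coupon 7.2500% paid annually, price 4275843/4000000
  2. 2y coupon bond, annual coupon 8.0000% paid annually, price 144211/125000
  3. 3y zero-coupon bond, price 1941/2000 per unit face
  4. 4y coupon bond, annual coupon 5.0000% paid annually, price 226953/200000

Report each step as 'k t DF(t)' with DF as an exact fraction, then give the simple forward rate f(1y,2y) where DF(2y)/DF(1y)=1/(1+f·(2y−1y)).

step 1 [1y] bond c/1=29/400: DF=(4275843/4000000 − 29/400·(0))/(1+29/400) = 9967/10000 ≈ 0.996700
step 2 [2y] bond c/1=2/25: DF=(144211/125000 − 2/25·(0.996700))/(1+2/25) = 1243/1250 ≈ 0.994400
step 3 [3y] zero: DF = P = 1941/2000 ≈ 0.970500
step 4 [4y] bond c/1=1/20: DF=(226953/200000 − 1/20·(0.996700+0.994400+0.970500))/(1+1/20) = 9397/10000 ≈ 0.939700

1 1 9967/10000
2 2 1243/1250
3 3 1941/2000
4 4 9397/10000
f(1y,2y) = ((9967/10000)/(1243/1250) − 1)/(1) = 23/9944 ≈ 0.2313%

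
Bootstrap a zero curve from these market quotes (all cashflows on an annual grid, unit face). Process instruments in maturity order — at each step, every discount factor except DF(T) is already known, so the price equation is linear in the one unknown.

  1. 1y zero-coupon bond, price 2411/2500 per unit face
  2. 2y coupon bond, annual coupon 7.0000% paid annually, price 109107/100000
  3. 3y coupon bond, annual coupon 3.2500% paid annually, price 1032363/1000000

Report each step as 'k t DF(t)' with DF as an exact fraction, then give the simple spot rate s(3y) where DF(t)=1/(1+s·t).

1 1 2411/2500
2 2 4783/5000
3 3 4697/5000
s(3y) = (1/(4697/5000) − 1)/(3) = 101/4697 ≈ 2.1503%

step 1 [1y] zero: DF = P = 2411/2500 ≈ 0.964400
step 2 [2y] bond c/1=7/100: DF=(109107/100000 − 7/100·(0.964400))/(1+7/100) = 4783/5000 ≈ 0.956600
step 3 [3y] bond c/1=13/400: DF=(1032363/1000000 − 13/400·(0.964400+0.956600))/(1+13/400) = 4697/5000 ≈ 0.939400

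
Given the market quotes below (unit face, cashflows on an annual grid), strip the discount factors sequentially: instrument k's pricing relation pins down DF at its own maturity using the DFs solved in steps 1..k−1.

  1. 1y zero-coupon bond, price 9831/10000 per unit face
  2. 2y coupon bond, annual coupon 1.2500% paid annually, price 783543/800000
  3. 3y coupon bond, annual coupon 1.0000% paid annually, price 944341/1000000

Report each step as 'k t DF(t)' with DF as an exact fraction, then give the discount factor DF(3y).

1 1 9831/10000
2 2 597/625
3 3 4579/5000
DF(3y) = 4579/5000 ≈ 0.915800

step 1 [1y] zero: DF = P = 9831/10000 ≈ 0.983100
step 2 [2y] bond c/1=1/80: DF=(783543/800000 − 1/80·(0.983100))/(1+1/80) = 597/625 ≈ 0.955200
step 3 [3y] bond c/1=1/100: DF=(944341/1000000 − 1/100·(0.983100+0.955200))/(1+1/100) = 4579/5000 ≈ 0.915800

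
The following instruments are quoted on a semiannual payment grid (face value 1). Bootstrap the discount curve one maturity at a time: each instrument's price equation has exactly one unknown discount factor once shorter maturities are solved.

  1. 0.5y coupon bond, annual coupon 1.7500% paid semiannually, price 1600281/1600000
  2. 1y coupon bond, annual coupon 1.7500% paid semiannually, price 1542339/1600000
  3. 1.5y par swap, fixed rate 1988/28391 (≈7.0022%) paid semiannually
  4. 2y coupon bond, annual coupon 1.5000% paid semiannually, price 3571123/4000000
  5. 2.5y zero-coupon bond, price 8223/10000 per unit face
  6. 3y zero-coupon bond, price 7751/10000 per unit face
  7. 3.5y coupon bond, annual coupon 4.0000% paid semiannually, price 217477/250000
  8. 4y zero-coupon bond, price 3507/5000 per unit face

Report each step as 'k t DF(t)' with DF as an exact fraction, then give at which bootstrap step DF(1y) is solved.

step 1 [0.5y] bond c/2=7/800: DF=(1600281/1600000 − 7/800·(0))/(1+7/800) = 1983/2000 ≈ 0.991500
step 2 [1y] bond c/2=7/800: DF=(1542339/1600000 − 7/800·(0.991500))/(1+7/800) = 947/1000 ≈ 0.947000
step 3 [1.5y] swap r/2=994/28391: DF=(1 − 994/28391·(0.991500+0.947000))/(1+994/28391) = 4503/5000 ≈ 0.900600
step 4 [2y] bond c/2=3/400: DF=(3571123/4000000 − 3/400·(0.991500+0.947000+0.900600))/(1+3/400) = 173/200 ≈ 0.865000
step 5 [2.5y] zero: DF = P = 8223/10000 ≈ 0.822300
step 6 [3y] zero: DF = P = 7751/10000 ≈ 0.775100
step 7 [3.5y] bond c/2=1/50: DF=(217477/250000 − 1/50·(0.991500+0.947000+0.900600+0.865000+0.822300+0.775100))/(1+1/50) = 7489/10000 ≈ 0.748900
step 8 [4y] zero: DF = P = 3507/5000 ≈ 0.701400

1 1/2 1983/2000
2 1 947/1000
3 3/2 4503/5000
4 2 173/200
5 5/2 8223/10000
6 3 7751/10000
7 7/2 7489/10000
8 4 3507/5000
DF(1y) is solved at step 2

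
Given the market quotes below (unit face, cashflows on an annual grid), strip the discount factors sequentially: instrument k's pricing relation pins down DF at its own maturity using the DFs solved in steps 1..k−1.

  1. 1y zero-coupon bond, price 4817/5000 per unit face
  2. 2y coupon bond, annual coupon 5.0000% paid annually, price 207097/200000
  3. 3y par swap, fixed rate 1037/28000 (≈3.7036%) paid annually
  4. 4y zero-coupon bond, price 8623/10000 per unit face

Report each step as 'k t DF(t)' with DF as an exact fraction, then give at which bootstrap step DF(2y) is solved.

1 1 4817/5000
2 2 9403/10000
3 3 8963/10000
4 4 8623/10000
DF(2y) is solved at step 2

step 1 [1y] zero: DF = P = 4817/5000 ≈ 0.963400
step 2 [2y] bond c/1=1/20: DF=(207097/200000 − 1/20·(0.963400))/(1+1/20) = 9403/10000 ≈ 0.940300
step 3 [3y] swap r/1=1037/28000: DF=(1 − 1037/28000·(0.963400+0.940300))/(1+1037/28000) = 8963/10000 ≈ 0.896300
step 4 [4y] zero: DF = P = 8623/10000 ≈ 0.862300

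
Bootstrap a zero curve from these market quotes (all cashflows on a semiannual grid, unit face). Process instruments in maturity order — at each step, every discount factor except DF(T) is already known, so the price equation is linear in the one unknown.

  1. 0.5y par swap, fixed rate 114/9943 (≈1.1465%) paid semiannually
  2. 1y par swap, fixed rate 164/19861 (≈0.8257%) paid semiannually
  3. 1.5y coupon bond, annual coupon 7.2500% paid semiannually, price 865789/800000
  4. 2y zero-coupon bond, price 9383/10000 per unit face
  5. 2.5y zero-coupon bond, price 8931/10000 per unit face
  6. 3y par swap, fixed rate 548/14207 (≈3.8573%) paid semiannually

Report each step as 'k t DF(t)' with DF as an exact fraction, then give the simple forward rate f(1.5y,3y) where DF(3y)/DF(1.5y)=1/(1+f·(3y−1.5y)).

1 1/2 9943/10000
2 1 4959/5000
3 3/2 9749/10000
4 2 9383/10000
5 5/2 8931/10000
6 3 1113/1250
f(1.5y,3y) = ((9749/10000)/(1113/1250) − 1)/(3/2) = 845/13356 ≈ 6.3267%

step 1 [0.5y] swap r/2=57/9943: DF=(1 − 57/9943·(0))/(1+57/9943) = 9943/10000 ≈ 0.994300
step 2 [1y] swap r/2=82/19861: DF=(1 − 82/19861·(0.994300))/(1+82/19861) = 4959/5000 ≈ 0.991800
step 3 [1.5y] bond c/2=29/800: DF=(865789/800000 − 29/800·(0.994300+0.991800))/(1+29/800) = 9749/10000 ≈ 0.974900
step 4 [2y] zero: DF = P = 9383/10000 ≈ 0.938300
step 5 [2.5y] zero: DF = P = 8931/10000 ≈ 0.893100
step 6 [3y] swap r/2=274/14207: DF=(1 − 274/14207·(0.994300+0.991800+0.974900+0.938300+0.893100))/(1+274/14207) = 1113/1250 ≈ 0.890400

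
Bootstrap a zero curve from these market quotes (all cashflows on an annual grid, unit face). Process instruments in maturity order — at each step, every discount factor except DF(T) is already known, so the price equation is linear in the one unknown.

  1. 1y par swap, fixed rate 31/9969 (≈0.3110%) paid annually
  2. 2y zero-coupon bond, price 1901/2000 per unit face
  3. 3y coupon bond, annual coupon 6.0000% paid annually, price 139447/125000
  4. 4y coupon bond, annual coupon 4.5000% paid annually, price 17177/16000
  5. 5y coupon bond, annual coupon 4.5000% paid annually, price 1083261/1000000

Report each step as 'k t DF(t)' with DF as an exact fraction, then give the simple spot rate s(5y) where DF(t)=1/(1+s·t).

1 1 9969/10000
2 2 1901/2000
3 3 4711/5000
4 4 9029/10000
5 5 8733/10000
s(5y) = (1/(8733/10000) − 1)/(5) = 1267/43665 ≈ 2.9016%

step 1 [1y] swap r/1=31/9969: DF=(1 − 31/9969·(0))/(1+31/9969) = 9969/10000 ≈ 0.996900
step 2 [2y] zero: DF = P = 1901/2000 ≈ 0.950500
step 3 [3y] bond c/1=3/50: DF=(139447/125000 − 3/50·(0.996900+0.950500))/(1+3/50) = 4711/5000 ≈ 0.942200
step 4 [4y] bond c/1=9/200: DF=(17177/16000 − 9/200·(0.996900+0.950500+0.942200))/(1+9/200) = 9029/10000 ≈ 0.902900
step 5 [5y] bond c/1=9/200: DF=(1083261/1000000 − 9/200·(0.996900+0.950500+0.942200+0.902900))/(1+9/200) = 8733/10000 ≈ 0.873300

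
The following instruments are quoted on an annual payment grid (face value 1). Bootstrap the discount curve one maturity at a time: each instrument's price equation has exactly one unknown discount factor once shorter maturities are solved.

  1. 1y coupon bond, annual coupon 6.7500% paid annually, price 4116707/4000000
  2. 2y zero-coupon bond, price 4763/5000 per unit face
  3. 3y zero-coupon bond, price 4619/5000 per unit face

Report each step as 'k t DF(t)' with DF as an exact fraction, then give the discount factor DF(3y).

1 1 9641/10000
2 2 4763/5000
3 3 4619/5000
DF(3y) = 4619/5000 ≈ 0.923800

step 1 [1y] bond c/1=27/400: DF=(4116707/4000000 − 27/400·(0))/(1+27/400) = 9641/10000 ≈ 0.964100
step 2 [2y] zero: DF = P = 4763/5000 ≈ 0.952600
step 3 [3y] zero: DF = P = 4619/5000 ≈ 0.923800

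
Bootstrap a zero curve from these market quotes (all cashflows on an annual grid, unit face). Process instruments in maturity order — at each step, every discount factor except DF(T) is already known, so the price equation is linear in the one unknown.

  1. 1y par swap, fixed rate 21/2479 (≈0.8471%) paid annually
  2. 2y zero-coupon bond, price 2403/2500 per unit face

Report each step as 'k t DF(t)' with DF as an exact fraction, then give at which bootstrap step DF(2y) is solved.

1 1 2479/2500
2 2 2403/2500
DF(2y) is solved at step 2

step 1 [1y] swap r/1=21/2479: DF=(1 − 21/2479·(0))/(1+21/2479) = 2479/2500 ≈ 0.991600
step 2 [2y] zero: DF = P = 2403/2500 ≈ 0.961200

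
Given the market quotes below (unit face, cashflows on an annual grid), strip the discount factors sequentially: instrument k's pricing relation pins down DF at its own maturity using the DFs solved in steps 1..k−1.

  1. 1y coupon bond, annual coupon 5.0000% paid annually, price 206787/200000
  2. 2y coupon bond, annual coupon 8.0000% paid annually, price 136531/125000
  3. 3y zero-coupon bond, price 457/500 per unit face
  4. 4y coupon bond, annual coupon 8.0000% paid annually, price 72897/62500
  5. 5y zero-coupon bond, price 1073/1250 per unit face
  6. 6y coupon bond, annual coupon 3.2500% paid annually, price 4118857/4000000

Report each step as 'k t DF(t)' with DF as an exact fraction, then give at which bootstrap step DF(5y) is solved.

1 1 9847/10000
2 2 1173/1250
3 3 457/500
4 4 4349/5000
5 5 1073/1250
6 6 1067/1250
DF(5y) is solved at step 5

step 1 [1y] bond c/1=1/20: DF=(206787/200000 − 1/20·(0))/(1+1/20) = 9847/10000 ≈ 0.984700
step 2 [2y] bond c/1=2/25: DF=(136531/125000 − 2/25·(0.984700))/(1+2/25) = 1173/1250 ≈ 0.938400
step 3 [3y] zero: DF = P = 457/500 ≈ 0.914000
step 4 [4y] bond c/1=2/25: DF=(72897/62500 − 2/25·(0.984700+0.938400+0.914000))/(1+2/25) = 4349/5000 ≈ 0.869800
step 5 [5y] zero: DF = P = 1073/1250 ≈ 0.858400
step 6 [6y] bond c/1=13/400: DF=(4118857/4000000 − 13/400·(0.984700+0.938400+0.914000+0.869800+0.858400))/(1+13/400) = 1067/1250 ≈ 0.853600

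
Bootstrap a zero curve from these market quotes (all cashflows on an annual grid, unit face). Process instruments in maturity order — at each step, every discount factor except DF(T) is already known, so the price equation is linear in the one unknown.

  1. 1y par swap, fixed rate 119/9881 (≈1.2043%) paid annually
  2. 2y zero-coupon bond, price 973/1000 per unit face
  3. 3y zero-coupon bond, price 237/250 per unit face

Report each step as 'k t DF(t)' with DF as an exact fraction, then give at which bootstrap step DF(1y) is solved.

1 1 9881/10000
2 2 973/1000
3 3 237/250
DF(1y) is solved at step 1

step 1 [1y] swap r/1=119/9881: DF=(1 − 119/9881·(0))/(1+119/9881) = 9881/10000 ≈ 0.988100
step 2 [2y] zero: DF = P = 973/1000 ≈ 0.973000
step 3 [3y] zero: DF = P = 237/250 ≈ 0.948000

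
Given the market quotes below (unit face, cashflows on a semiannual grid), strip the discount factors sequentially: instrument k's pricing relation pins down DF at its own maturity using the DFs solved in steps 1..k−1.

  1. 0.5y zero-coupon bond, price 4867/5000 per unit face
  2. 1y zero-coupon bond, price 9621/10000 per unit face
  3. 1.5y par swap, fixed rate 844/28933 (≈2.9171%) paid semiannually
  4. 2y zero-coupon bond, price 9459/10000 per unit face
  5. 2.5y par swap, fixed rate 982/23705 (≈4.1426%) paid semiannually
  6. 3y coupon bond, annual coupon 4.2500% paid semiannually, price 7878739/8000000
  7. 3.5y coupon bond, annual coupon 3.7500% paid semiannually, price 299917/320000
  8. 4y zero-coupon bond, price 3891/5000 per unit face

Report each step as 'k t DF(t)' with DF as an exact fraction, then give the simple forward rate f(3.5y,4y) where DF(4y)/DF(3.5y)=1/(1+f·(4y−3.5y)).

1 1/2 4867/5000
2 1 9621/10000
3 3/2 4789/5000
4 2 9459/10000
5 5/2 4509/5000
6 3 8657/10000
7 7/2 1021/1250
8 4 3891/5000
f(3.5y,4y) = ((1021/1250)/(3891/5000) − 1)/(1/2) = 386/3891 ≈ 9.9203%

step 1 [0.5y] zero: DF = P = 4867/5000 ≈ 0.973400
step 2 [1y] zero: DF = P = 9621/10000 ≈ 0.962100
step 3 [1.5y] swap r/2=422/28933: DF=(1 − 422/28933·(0.973400+0.962100))/(1+422/28933) = 4789/5000 ≈ 0.957800
step 4 [2y] zero: DF = P = 9459/10000 ≈ 0.945900
step 5 [2.5y] swap r/2=491/23705: DF=(1 − 491/23705·(0.973400+0.962100+0.957800+0.945900))/(1+491/23705) = 4509/5000 ≈ 0.901800
step 6 [3y] bond c/2=17/800: DF=(7878739/8000000 − 17/800·(0.973400+0.962100+0.957800+0.945900+0.901800))/(1+17/800) = 8657/10000 ≈ 0.865700
step 7 [3.5y] bond c/2=3/160: DF=(299917/320000 − 3/160·(0.973400+0.962100+0.957800+0.945900+0.901800+0.865700))/(1+3/160) = 1021/1250 ≈ 0.816800
step 8 [4y] zero: DF = P = 3891/5000 ≈ 0.778200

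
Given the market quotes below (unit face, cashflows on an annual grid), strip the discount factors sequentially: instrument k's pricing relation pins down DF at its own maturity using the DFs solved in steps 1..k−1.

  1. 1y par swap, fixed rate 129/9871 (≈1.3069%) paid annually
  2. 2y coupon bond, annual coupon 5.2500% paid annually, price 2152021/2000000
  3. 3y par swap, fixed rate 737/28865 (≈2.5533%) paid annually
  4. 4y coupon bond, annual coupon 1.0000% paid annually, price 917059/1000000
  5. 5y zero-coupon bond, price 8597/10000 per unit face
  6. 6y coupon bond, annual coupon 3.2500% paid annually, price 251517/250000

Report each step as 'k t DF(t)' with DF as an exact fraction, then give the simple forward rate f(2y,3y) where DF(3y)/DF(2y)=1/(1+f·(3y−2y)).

step 1 [1y] swap r/1=129/9871: DF=(1 − 129/9871·(0))/(1+129/9871) = 9871/10000 ≈ 0.987100
step 2 [2y] bond c/1=21/400: DF=(2152021/2000000 − 21/400·(0.987100))/(1+21/400) = 9731/10000 ≈ 0.973100
step 3 [3y] swap r/1=737/28865: DF=(1 − 737/28865·(0.987100+0.973100))/(1+737/28865) = 9263/10000 ≈ 0.926300
step 4 [4y] bond c/1=1/100: DF=(917059/1000000 − 1/100·(0.987100+0.973100+0.926300))/(1+1/100) = 4397/5000 ≈ 0.879400
step 5 [5y] zero: DF = P = 8597/10000 ≈ 0.859700
step 6 [6y] bond c/1=13/400: DF=(251517/250000 − 13/400·(0.987100+0.973100+0.926300+0.879400+0.859700))/(1+13/400) = 518/625 ≈ 0.828800

1 1 9871/10000
2 2 9731/10000
3 3 9263/10000
4 4 4397/5000
5 5 8597/10000
6 6 518/625
f(2y,3y) = ((9731/10000)/(9263/10000) − 1)/(1) = 468/9263 ≈ 5.0524%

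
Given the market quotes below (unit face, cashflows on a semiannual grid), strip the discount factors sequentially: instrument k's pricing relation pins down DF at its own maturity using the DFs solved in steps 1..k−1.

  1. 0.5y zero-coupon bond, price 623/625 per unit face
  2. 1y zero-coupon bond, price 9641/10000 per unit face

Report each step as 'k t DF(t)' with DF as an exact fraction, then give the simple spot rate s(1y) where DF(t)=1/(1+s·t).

1 1/2 623/625
2 1 9641/10000
s(1y) = (1/(9641/10000) − 1)/(1) = 359/9641 ≈ 3.7237%

step 1 [0.5y] zero: DF = P = 623/625 ≈ 0.996800
step 2 [1y] zero: DF = P = 9641/10000 ≈ 0.964100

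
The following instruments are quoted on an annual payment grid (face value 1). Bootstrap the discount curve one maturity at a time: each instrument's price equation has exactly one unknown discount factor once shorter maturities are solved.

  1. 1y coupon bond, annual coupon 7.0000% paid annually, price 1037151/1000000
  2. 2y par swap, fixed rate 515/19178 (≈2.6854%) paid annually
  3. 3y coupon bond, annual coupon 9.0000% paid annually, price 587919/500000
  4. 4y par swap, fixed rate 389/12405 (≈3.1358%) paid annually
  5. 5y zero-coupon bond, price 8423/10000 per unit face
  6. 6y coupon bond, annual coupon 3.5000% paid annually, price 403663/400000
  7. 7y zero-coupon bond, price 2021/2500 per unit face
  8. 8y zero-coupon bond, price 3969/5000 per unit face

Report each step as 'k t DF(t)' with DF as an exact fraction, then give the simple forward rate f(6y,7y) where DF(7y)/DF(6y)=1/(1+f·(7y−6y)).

1 1 9693/10000
2 2 1897/2000
3 3 2301/2500
4 4 8833/10000
5 5 8423/10000
6 6 8207/10000
7 7 2021/2500
8 8 3969/5000
f(6y,7y) = ((8207/10000)/(2021/2500) − 1)/(1) = 123/8084 ≈ 1.5215%

step 1 [1y] bond c/1=7/100: DF=(1037151/1000000 − 7/100·(0))/(1+7/100) = 9693/10000 ≈ 0.969300
step 2 [2y] swap r/1=515/19178: DF=(1 − 515/19178·(0.969300))/(1+515/19178) = 1897/2000 ≈ 0.948500
step 3 [3y] bond c/1=9/100: DF=(587919/500000 − 9/100·(0.969300+0.948500))/(1+9/100) = 2301/2500 ≈ 0.920400
step 4 [4y] swap r/1=389/12405: DF=(1 − 389/12405·(0.969300+0.948500+0.920400))/(1+389/12405) = 8833/10000 ≈ 0.883300
step 5 [5y] zero: DF = P = 8423/10000 ≈ 0.842300
step 6 [6y] bond c/1=7/200: DF=(403663/400000 − 7/200·(0.969300+0.948500+0.920400+0.883300+0.842300))/(1+7/200) = 8207/10000 ≈ 0.820700
step 7 [7y] zero: DF = P = 2021/2500 ≈ 0.808400
step 8 [8y] zero: DF = P = 3969/5000 ≈ 0.793800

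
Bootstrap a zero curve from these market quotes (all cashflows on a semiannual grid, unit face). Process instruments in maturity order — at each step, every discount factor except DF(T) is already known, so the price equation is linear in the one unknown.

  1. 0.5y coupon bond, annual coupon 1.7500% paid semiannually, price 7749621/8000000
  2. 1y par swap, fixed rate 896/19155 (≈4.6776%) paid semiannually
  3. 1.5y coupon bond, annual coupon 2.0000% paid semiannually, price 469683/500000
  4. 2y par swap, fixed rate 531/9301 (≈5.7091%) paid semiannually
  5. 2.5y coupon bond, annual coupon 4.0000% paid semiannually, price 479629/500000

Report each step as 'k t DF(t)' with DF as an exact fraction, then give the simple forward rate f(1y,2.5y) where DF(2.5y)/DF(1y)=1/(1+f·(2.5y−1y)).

step 1 [0.5y] bond c/2=7/800: DF=(7749621/8000000 − 7/800·(0))/(1+7/800) = 9603/10000 ≈ 0.960300
step 2 [1y] swap r/2=448/19155: DF=(1 − 448/19155·(0.960300))/(1+448/19155) = 597/625 ≈ 0.955200
step 3 [1.5y] bond c/2=1/100: DF=(469683/500000 − 1/100·(0.960300+0.955200))/(1+1/100) = 9111/10000 ≈ 0.911100
step 4 [2y] swap r/2=531/18602: DF=(1 − 531/18602·(0.960300+0.955200+0.911100))/(1+531/18602) = 4469/5000 ≈ 0.893800
step 5 [2.5y] bond c/2=1/50: DF=(479629/500000 − 1/50·(0.960300+0.955200+0.911100+0.893800))/(1+1/50) = 347/400 ≈ 0.867500

1 1/2 9603/10000
2 1 597/625
3 3/2 9111/10000
4 2 4469/5000
5 5/2 347/400
f(1y,2.5y) = ((597/625)/(347/400) − 1)/(3/2) = 1754/26025 ≈ 6.7397%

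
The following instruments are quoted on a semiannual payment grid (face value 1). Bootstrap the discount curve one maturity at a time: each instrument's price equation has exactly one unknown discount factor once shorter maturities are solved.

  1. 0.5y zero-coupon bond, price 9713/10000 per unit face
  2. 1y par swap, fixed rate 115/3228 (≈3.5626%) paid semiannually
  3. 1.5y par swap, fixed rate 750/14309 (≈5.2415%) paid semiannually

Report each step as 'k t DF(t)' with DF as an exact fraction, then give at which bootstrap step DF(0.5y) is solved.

1 1/2 9713/10000
2 1 1931/2000
3 3/2 37/40
DF(0.5y) is solved at step 1

step 1 [0.5y] zero: DF = P = 9713/10000 ≈ 0.971300
step 2 [1y] swap r/2=115/6456: DF=(1 − 115/6456·(0.971300))/(1+115/6456) = 1931/2000 ≈ 0.965500
step 3 [1.5y] swap r/2=375/14309: DF=(1 − 375/14309·(0.971300+0.965500))/(1+375/14309) = 37/40 ≈ 0.925000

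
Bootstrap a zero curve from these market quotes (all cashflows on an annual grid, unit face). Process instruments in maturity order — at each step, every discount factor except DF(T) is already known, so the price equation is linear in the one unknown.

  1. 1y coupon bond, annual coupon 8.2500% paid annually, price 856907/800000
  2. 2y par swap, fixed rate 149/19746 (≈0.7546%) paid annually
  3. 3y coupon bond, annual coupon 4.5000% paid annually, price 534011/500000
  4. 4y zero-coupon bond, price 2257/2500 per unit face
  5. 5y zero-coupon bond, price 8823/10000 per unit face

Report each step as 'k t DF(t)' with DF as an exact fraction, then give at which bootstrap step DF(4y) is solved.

step 1 [1y] bond c/1=33/400: DF=(856907/800000 − 33/400·(0))/(1+33/400) = 1979/2000 ≈ 0.989500
step 2 [2y] swap r/1=149/19746: DF=(1 − 149/19746·(0.989500))/(1+149/19746) = 9851/10000 ≈ 0.985100
step 3 [3y] bond c/1=9/200: DF=(534011/500000 − 9/200·(0.989500+0.985100))/(1+9/200) = 937/1000 ≈ 0.937000
step 4 [4y] zero: DF = P = 2257/2500 ≈ 0.902800
step 5 [5y] zero: DF = P = 8823/10000 ≈ 0.882300

1 1 1979/2000
2 2 9851/10000
3 3 937/1000
4 4 2257/2500
5 5 8823/10000
DF(4y) is solved at step 4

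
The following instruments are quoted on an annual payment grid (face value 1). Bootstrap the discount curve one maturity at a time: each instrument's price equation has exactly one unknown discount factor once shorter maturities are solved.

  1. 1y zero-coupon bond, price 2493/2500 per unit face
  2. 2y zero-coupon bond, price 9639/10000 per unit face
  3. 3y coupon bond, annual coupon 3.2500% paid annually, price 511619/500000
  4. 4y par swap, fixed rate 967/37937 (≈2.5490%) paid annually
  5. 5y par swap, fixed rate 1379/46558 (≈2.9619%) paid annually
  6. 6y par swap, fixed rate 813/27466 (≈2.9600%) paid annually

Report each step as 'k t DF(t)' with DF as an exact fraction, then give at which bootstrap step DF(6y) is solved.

1 1 2493/2500
2 2 9639/10000
3 3 9293/10000
4 4 9033/10000
5 5 8621/10000
6 6 4187/5000
DF(6y) is solved at step 6

step 1 [1y] zero: DF = P = 2493/2500 ≈ 0.997200
step 2 [2y] zero: DF = P = 9639/10000 ≈ 0.963900
step 3 [3y] bond c/1=13/400: DF=(511619/500000 − 13/400·(0.997200+0.963900))/(1+13/400) = 9293/10000 ≈ 0.929300
step 4 [4y] swap r/1=967/37937: DF=(1 − 967/37937·(0.997200+0.963900+0.929300))/(1+967/37937) = 9033/10000 ≈ 0.903300
step 5 [5y] swap r/1=1379/46558: DF=(1 − 1379/46558·(0.997200+0.963900+0.929300+0.903300))/(1+1379/46558) = 8621/10000 ≈ 0.862100
step 6 [6y] swap r/1=813/27466: DF=(1 − 813/27466·(0.997200+0.963900+0.929300+0.903300+0.862100))/(1+813/27466) = 4187/5000 ≈ 0.837400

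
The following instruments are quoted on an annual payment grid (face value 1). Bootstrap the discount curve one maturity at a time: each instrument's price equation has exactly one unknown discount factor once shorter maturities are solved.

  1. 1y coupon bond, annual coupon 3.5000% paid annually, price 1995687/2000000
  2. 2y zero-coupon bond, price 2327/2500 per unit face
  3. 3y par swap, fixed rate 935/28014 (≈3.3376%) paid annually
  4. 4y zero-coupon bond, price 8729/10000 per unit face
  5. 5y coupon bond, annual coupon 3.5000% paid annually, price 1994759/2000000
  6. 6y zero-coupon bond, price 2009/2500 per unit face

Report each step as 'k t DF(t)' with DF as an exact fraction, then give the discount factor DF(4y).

step 1 [1y] bond c/1=7/200: DF=(1995687/2000000 − 7/200·(0))/(1+7/200) = 9641/10000 ≈ 0.964100
step 2 [2y] zero: DF = P = 2327/2500 ≈ 0.930800
step 3 [3y] swap r/1=935/28014: DF=(1 − 935/28014·(0.964100+0.930800))/(1+935/28014) = 1813/2000 ≈ 0.906500
step 4 [4y] zero: DF = P = 8729/10000 ≈ 0.872900
step 5 [5y] bond c/1=7/200: DF=(1994759/2000000 − 7/200·(0.964100+0.930800+0.906500+0.872900))/(1+7/200) = 4197/5000 ≈ 0.839400
step 6 [6y] zero: DF = P = 2009/2500 ≈ 0.803600

1 1 9641/10000
2 2 2327/2500
3 3 1813/2000
4 4 8729/10000
5 5 4197/5000
6 6 2009/2500
DF(4y) = 8729/10000 ≈ 0.872900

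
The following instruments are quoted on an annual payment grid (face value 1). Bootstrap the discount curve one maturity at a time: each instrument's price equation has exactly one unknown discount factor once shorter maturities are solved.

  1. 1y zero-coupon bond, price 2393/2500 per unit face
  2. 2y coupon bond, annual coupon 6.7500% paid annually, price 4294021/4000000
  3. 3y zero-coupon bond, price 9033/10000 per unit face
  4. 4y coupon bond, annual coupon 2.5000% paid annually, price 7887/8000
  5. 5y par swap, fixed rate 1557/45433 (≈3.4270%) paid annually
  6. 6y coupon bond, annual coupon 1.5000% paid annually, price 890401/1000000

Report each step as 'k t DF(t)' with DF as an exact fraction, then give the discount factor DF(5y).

step 1 [1y] zero: DF = P = 2393/2500 ≈ 0.957200
step 2 [2y] bond c/1=27/400: DF=(4294021/4000000 − 27/400·(0.957200))/(1+27/400) = 9451/10000 ≈ 0.945100
step 3 [3y] zero: DF = P = 9033/10000 ≈ 0.903300
step 4 [4y] bond c/1=1/40: DF=(7887/8000 − 1/40·(0.957200+0.945100+0.903300))/(1+1/40) = 4467/5000 ≈ 0.893400
step 5 [5y] swap r/1=1557/45433: DF=(1 − 1557/45433·(0.957200+0.945100+0.903300+0.893400))/(1+1557/45433) = 8443/10000 ≈ 0.844300
step 6 [6y] bond c/1=3/200: DF=(890401/1000000 − 3/200·(0.957200+0.945100+0.903300+0.893400+0.844300))/(1+3/200) = 8101/10000 ≈ 0.810100

1 1 2393/2500
2 2 9451/10000
3 3 9033/10000
4 4 4467/5000
5 5 8443/10000
6 6 8101/10000
DF(5y) = 8443/10000 ≈ 0.844300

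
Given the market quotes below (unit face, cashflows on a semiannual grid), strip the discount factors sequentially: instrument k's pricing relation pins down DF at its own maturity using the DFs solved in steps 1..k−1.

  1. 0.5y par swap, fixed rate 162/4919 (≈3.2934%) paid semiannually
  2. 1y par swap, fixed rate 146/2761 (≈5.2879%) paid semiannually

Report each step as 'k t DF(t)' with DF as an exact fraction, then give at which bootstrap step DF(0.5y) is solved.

step 1 [0.5y] swap r/2=81/4919: DF=(1 − 81/4919·(0))/(1+81/4919) = 4919/5000 ≈ 0.983800
step 2 [1y] swap r/2=73/2761: DF=(1 − 73/2761·(0.983800))/(1+73/2761) = 9489/10000 ≈ 0.948900

1 1/2 4919/5000
2 1 9489/10000
DF(0.5y) is solved at step 1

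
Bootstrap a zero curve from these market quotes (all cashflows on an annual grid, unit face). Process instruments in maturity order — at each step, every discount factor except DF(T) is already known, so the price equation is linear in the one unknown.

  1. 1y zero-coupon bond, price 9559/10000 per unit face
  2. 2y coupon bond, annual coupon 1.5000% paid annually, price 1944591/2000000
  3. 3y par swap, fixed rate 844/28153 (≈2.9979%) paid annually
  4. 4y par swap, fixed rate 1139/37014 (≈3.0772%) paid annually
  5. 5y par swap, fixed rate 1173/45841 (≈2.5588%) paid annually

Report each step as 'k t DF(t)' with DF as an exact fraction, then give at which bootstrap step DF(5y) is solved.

1 1 9559/10000
2 2 4719/5000
3 3 2289/2500
4 4 8861/10000
5 5 8827/10000
DF(5y) is solved at step 5

step 1 [1y] zero: DF = P = 9559/10000 ≈ 0.955900
step 2 [2y] bond c/1=3/200: DF=(1944591/2000000 − 3/200·(0.955900))/(1+3/200) = 4719/5000 ≈ 0.943800
step 3 [3y] swap r/1=844/28153: DF=(1 − 844/28153·(0.955900+0.943800))/(1+844/28153) = 2289/2500 ≈ 0.915600
step 4 [4y] swap r/1=1139/37014: DF=(1 − 1139/37014·(0.955900+0.943800+0.915600))/(1+1139/37014) = 8861/10000 ≈ 0.886100
step 5 [5y] swap r/1=1173/45841: DF=(1 − 1173/45841·(0.955900+0.943800+0.915600+0.886100))/(1+1173/45841) = 8827/10000 ≈ 0.882700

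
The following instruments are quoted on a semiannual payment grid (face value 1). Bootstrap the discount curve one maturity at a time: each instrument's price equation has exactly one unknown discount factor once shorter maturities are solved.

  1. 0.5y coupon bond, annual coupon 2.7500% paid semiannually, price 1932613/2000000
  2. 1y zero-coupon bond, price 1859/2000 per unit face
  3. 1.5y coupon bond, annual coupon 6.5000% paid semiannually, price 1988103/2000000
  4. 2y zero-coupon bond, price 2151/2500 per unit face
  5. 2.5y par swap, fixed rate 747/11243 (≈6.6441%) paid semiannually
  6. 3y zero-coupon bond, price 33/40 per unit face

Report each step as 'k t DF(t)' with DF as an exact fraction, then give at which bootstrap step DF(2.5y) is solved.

1 1/2 2383/2500
2 1 1859/2000
3 3/2 1807/2000
4 2 2151/2500
5 5/2 4253/5000
6 3 33/40
DF(2.5y) is solved at step 5

step 1 [0.5y] bond c/2=11/800: DF=(1932613/2000000 − 11/800·(0))/(1+11/800) = 2383/2500 ≈ 0.953200
step 2 [1y] zero: DF = P = 1859/2000 ≈ 0.929500
step 3 [1.5y] bond c/2=13/400: DF=(1988103/2000000 − 13/400·(0.953200+0.929500))/(1+13/400) = 1807/2000 ≈ 0.903500
step 4 [2y] zero: DF = P = 2151/2500 ≈ 0.860400
step 5 [2.5y] swap r/2=747/22486: DF=(1 − 747/22486·(0.953200+0.929500+0.903500+0.860400))/(1+747/22486) = 4253/5000 ≈ 0.850600
step 6 [3y] zero: DF = P = 33/40 ≈ 0.825000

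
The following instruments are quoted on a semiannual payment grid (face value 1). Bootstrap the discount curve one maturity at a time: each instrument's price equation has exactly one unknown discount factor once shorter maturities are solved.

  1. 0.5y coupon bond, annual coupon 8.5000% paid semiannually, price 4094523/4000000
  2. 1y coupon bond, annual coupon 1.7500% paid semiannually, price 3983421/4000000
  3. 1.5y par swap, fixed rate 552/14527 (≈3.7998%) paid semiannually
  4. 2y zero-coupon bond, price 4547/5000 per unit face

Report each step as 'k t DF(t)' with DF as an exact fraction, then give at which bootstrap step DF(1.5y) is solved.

1 1/2 9819/10000
2 1 9787/10000
3 3/2 1181/1250
4 2 4547/5000
DF(1.5y) is solved at step 3

step 1 [0.5y] bond c/2=17/400: DF=(4094523/4000000 − 17/400·(0))/(1+17/400) = 9819/10000 ≈ 0.981900
step 2 [1y] bond c/2=7/800: DF=(3983421/4000000 − 7/800·(0.981900))/(1+7/800) = 9787/10000 ≈ 0.978700
step 3 [1.5y] swap r/2=276/14527: DF=(1 − 276/14527·(0.981900+0.978700))/(1+276/14527) = 1181/1250 ≈ 0.944800
step 4 [2y] zero: DF = P = 4547/5000 ≈ 0.909400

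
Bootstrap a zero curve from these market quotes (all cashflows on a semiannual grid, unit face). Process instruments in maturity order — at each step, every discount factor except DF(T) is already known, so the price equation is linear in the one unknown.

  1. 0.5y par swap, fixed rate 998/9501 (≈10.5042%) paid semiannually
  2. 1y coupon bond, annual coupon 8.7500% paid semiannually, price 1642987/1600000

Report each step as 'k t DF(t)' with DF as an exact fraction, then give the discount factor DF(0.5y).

step 1 [0.5y] swap r/2=499/9501: DF=(1 − 499/9501·(0))/(1+499/9501) = 9501/10000 ≈ 0.950100
step 2 [1y] bond c/2=7/160: DF=(1642987/1600000 − 7/160·(0.950100))/(1+7/160) = 118/125 ≈ 0.944000

1 1/2 9501/10000
2 1 118/125
DF(0.5y) = 9501/10000 ≈ 0.950100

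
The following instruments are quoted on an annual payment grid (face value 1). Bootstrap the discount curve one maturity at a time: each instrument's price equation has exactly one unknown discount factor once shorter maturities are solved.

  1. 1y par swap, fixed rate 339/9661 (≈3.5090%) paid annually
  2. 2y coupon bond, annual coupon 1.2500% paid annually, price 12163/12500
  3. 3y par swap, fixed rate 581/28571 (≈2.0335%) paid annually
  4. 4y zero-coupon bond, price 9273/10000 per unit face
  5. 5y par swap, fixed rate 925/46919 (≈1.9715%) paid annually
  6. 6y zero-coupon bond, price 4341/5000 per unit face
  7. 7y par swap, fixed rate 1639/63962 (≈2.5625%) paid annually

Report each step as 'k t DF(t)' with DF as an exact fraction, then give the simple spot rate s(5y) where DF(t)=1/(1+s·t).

1 1 9661/10000
2 2 9491/10000
3 3 9419/10000
4 4 9273/10000
5 5 363/400
6 6 4341/5000
7 7 8361/10000
s(5y) = (1/(363/400) − 1)/(5) = 37/1815 ≈ 2.0386%

step 1 [1y] swap r/1=339/9661: DF=(1 − 339/9661·(0))/(1+339/9661) = 9661/10000 ≈ 0.966100
step 2 [2y] bond c/1=1/80: DF=(12163/12500 − 1/80·(0.966100))/(1+1/80) = 9491/10000 ≈ 0.949100
step 3 [3y] swap r/1=581/28571: DF=(1 − 581/28571·(0.966100+0.949100))/(1+581/28571) = 9419/10000 ≈ 0.941900
step 4 [4y] zero: DF = P = 9273/10000 ≈ 0.927300
step 5 [5y] swap r/1=925/46919: DF=(1 − 925/46919·(0.966100+0.949100+0.941900+0.927300))/(1+925/46919) = 363/400 ≈ 0.907500
step 6 [6y] zero: DF = P = 4341/5000 ≈ 0.868200
step 7 [7y] swap r/1=1639/63962: DF=(1 − 1639/63962·(0.966100+0.949100+0.941900+0.927300+0.907500+0.868200))/(1+1639/63962) = 8361/10000 ≈ 0.836100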